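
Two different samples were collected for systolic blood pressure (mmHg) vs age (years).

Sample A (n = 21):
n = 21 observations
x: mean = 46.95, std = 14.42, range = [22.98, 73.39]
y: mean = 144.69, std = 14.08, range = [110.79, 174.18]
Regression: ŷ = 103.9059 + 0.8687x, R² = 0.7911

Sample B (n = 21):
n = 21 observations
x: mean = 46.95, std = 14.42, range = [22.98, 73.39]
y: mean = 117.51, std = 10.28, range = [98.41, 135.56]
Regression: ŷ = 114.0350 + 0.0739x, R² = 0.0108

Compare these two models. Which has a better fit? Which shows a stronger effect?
Model A has the better fit (R² = 0.7911 vs 0.0108). Model A shows the stronger effect (|β₁| = 0.8687 vs 0.0739).

Model Comparison:

Goodness of fit (R²):
- Model A: R² = 0.7911 → 79.11% of variance in blood pressure explained
- Model B: R² = 0.0108 → 1.08% of variance in blood pressure explained
- 0.7911 > 0.0108 → Model A has the better fit

Effect size (slope magnitude):
- Model A: β₁ = 0.8687 → predicted blood pressure rises 0.8687 mmHg per additional year of age
- Model B: β₁ = 0.0739 → predicted blood pressure rises 0.0739 mmHg per additional year of age
- |0.8687| > |0.0739| → Model A shows the stronger marginal effect

Notes:
- R² measures how tightly points cluster around the line; β₁ measures how steep the line is — they answer different questions.
- The two samples could reflect different populations, time periods, or measurement quality.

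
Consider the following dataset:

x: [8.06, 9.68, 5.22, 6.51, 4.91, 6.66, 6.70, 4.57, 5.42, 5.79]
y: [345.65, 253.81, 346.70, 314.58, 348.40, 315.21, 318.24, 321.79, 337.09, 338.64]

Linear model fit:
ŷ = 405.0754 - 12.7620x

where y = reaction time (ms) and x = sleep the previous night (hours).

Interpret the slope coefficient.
On average, reaction time is about 12.7620 ms lower for every extra hour of sleep.

The slope coefficient β₁ = -12.7620 represents the marginal effect of sleep on reaction time.

Interpretation:
- Sleep up by 1 hour → predicted reaction time decreases by 12.7620 ms
- The effect is assumed constant over the observed range of x (linearity)

The intercept β₀ = 405.0754 is the predicted reaction time when sleep = 0; since the smallest observed x is 4.57, this is an extrapolation and mainly anchors the line.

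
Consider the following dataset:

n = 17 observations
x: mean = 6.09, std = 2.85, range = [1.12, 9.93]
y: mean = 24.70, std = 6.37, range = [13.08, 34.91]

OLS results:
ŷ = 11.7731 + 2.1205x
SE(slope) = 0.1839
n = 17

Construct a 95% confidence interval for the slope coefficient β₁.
The 95% CI for β₁ is (1.7285, 2.5125)

Confidence interval for the slope:

The 95% CI for β₁ is: β̂₁ ± t*(α/2, n-2) × SE(β̂₁)

Step 1: Find critical t-value
- Confidence level = 0.95
- Degrees of freedom = n - 2 = 17 - 2 = 15
- t*(α/2, 15) = 2.1314

Step 2: Calculate margin of error
Margin = 2.1314 × 0.1839 = 0.3920

Step 3: Construct interval
CI = 2.1205 ± 0.3920
CI = (1.7285, 2.5125)

Interpretation: intervals built this way capture the true β₁ in 95% of repeated samples; here the plausible range for the per-unit effect of x on y is 1.7285 to 2.5125.
Both endpoints are positive, so the data support a genuinely positive slope at this confidence level.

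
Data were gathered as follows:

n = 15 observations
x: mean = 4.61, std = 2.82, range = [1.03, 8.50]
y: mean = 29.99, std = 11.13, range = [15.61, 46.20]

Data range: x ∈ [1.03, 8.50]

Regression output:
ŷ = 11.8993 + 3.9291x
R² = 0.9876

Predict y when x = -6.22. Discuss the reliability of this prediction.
ŷ = -12.5397, but this is extrapolation (below the data range [1.03, 8.50]) and may be unreliable.

Prediction calculation:
ŷ = 11.8993 + 3.9291 × (-6.22)
ŷ = -12.5397

Reliability:
- Data range: x ∈ [1.03, 8.50]
- Prediction point: x = -6.22 is 7.25 units below the observed range → this is EXTRAPOLATION, not interpolation

Why that matters here:
- R² describes fit only over the sampled x values; it says nothing about behaviour beyond them
- The standard error of prediction grows with (x − x̄)², and x = -6.22 is far from x̄ = 4.61

A defensible statement: 'if the linear trend continued to x = -6.22, y would be about -12.5397' — the premise is untested.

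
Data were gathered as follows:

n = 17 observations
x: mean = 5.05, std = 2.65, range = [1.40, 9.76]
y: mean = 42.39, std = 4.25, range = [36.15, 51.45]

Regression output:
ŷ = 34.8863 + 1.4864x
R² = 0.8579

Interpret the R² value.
The model explains 85.79% of the variance in y (R² = 0.8579), leaving 14.21% unexplained; the fit is strong.

The coefficient of determination R² is the fraction of the total variation in y that the fitted line accounts for.

Here R² = 0.8579:
- Explained: 85.79% of the variation in y
- Unexplained (residual): 100% − 85.79% = 14.21%
- Rule of thumb (below 0.3 weak; 0.3 to below 0.7 moderate; 0.7 and above strong) → strong

Calculation: R² = 1 − (SS_res / SS_tot), where SS_res is the sum of squared residuals and SS_tot the total sum of squares.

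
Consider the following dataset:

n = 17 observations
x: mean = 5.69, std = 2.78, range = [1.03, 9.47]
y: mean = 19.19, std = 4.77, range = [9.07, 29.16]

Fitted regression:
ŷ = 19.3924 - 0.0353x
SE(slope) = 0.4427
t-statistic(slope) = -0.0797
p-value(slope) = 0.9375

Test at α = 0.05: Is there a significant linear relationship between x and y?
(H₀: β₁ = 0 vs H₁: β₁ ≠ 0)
Since p-value = 0.9375 ≥ α = 0.05, fail to reject H₀ — the slope is not significantly different from 0.

Hypothesis test for the slope coefficient:

H₀: β₁ = 0 (no linear relationship)
H₁: β₁ ≠ 0 (linear relationship exists)

Test statistic: t = β̂₁ / SE(β̂₁) = -0.0353 / 0.4427 = -0.0797

With df = 15, the two-sided p-value for |t| = 0.0797 is 0.9375.

Decision rule: reject H₀ if p-value < α.
p-value = 0.9375 ≥ α = 0.05 → fail to reject H₀.

Conclusion: the linear association between x and y is not significant at the 5% level.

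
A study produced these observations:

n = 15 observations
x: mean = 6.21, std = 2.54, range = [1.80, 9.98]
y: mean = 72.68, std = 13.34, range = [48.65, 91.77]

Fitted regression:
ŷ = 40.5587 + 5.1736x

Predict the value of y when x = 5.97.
ŷ = 71.4451

x = 5.97 lies inside the observed range [1.80, 9.98], so the fitted equation applies directly:

ŷ = 40.5587 + 5.1736 × 5.97
ŷ = 40.5587 + 30.8864
ŷ = 71.4451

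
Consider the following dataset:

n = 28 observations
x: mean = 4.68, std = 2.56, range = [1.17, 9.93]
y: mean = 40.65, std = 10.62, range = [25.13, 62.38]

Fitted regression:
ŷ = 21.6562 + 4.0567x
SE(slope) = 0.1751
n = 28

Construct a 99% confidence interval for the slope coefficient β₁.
The 99% CI for β₁ is (3.5701, 4.5433)

Confidence interval for the slope:

The 99% CI for β₁ is: β̂₁ ± t*(α/2, n-2) × SE(β̂₁)

Step 1: Find critical t-value
- Confidence level = 0.99
- Degrees of freedom = n - 2 = 28 - 2 = 26
- t*(α/2, 26) = 2.7787

Step 2: Calculate margin of error
Margin = 2.7787 × 0.1751 = 0.4866

Step 3: Construct interval
CI = 4.0567 ± 0.4866
CI = (3.5701, 4.5433)

Interpretation: intervals built this way capture the true β₁ in 99% of repeated samples; here the plausible range for the per-unit effect of x on y is 3.5701 to 4.5433.
The interval does not include 0, suggesting a significant linear relationship.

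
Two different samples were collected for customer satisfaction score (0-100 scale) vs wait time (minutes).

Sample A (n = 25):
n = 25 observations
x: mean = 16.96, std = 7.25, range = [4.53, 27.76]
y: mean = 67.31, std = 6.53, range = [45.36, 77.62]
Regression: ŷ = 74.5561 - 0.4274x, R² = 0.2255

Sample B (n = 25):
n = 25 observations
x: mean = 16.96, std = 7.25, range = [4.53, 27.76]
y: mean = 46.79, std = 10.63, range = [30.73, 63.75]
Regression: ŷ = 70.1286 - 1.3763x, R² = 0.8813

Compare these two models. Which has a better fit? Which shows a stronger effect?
Model B has the better fit (R² = 0.8813 vs 0.2255). Model B shows the stronger effect (|β₁| = 1.3763 vs 0.4274).

Model Comparison:

Which explains more variance? (R²)
- Model A: R² = 0.2255 → 22.55% of variance in satisfaction score explained
- Model B: R² = 0.8813 → 88.13% of variance in satisfaction score explained
- 0.8813 > 0.2255 → Model B has the better fit

Effect size (slope magnitude):
- Model A: β₁ = -0.4274 → predicted satisfaction score falls 0.4274 points per additional minute of wait time
- Model B: β₁ = -1.3763 → predicted satisfaction score falls 1.3763 points per additional minute of wait time
- |-0.4274| < |-1.3763| → Model B shows the stronger marginal effect

Notes:
- A steeper slope doesn't make a better model if the scatter around the line is large.
- The two samples could reflect different populations, time periods, or measurement quality.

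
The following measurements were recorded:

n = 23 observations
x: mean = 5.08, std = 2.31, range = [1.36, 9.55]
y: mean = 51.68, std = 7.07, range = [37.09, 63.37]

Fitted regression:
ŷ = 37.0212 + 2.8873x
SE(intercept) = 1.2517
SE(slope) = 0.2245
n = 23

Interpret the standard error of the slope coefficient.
SE(β̂₁) = 0.2245 is the estimated standard deviation of the slope estimate across repeated samples; relative to β̂₁ = 2.8873 that is 7.8%, a precise estimate.

What SE measures:
- The standard error quantifies the sampling variability of the coefficient estimate
- It is the estimated standard deviation of β̂₁ across hypothetical repeated samples of the same size
- Smaller SE → more precise estimate

Relative precision:
- SE / |β̂₁| = 0.2245 / 2.8873 = 7.8%
- Rule of thumb (under 20%: precise; 20% to under 50%: moderately precise; 50% or more: imprecise) → precise

Link to interval estimation: a confidence interval for β₁ is β̂₁ ± t* × 0.2245, so SE sets the half-width per unit of t*.

What drives SE(β̂₁): larger n (here n = 23) → smaller SE; wider spread of x values → smaller SE.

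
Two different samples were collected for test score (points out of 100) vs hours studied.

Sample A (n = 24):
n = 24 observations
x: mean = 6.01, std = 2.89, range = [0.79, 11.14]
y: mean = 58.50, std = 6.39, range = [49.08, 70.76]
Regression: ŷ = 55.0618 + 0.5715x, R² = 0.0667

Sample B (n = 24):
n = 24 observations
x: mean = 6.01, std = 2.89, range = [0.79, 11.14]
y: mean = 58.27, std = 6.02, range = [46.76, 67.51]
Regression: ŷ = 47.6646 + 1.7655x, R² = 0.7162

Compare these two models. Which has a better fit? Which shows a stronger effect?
Model B has the better fit (R² = 0.7162 vs 0.0667). Model B shows the stronger effect (|β₁| = 1.7655 vs 0.5715).

Model Comparison:

Fit — compare R²:
- Model A: R² = 0.0667 → 6.67% of variance in test score explained
- Model B: R² = 0.7162 → 71.62% of variance in test score explained
- 0.7162 > 0.0667 → Model B has the better fit

Effect size (slope magnitude):
- Model A: β₁ = 0.5715 → predicted test score rises 0.5715 points per additional hour of study time
- Model B: β₁ = 1.7655 → predicted test score rises 1.7655 points per additional hour of study time
- |0.5715| < |1.7655| → Model B shows the stronger marginal effect

Notes:
- R² measures how tightly points cluster around the line; β₁ measures how steep the line is — they answer different questions.
- A better fit (higher R²) doesn't necessarily mean a more important relationship.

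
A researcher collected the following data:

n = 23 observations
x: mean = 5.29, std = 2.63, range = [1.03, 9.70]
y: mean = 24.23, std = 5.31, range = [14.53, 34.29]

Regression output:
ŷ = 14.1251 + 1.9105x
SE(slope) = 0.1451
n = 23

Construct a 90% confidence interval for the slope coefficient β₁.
The 90% CI for β₁ is (1.6608, 2.1602)

Confidence interval for the slope:

The 90% CI for β₁ is: β̂₁ ± t*(α/2, n-2) × SE(β̂₁)

Step 1: Find critical t-value
- Confidence level = 0.9
- Degrees of freedom = n - 2 = 23 - 2 = 21
- t*(α/2, 21) = 1.7207

Step 2: Calculate margin of error
Margin = 1.7207 × 0.1451 = 0.2497

Step 3: Construct interval
CI = 1.9105 ± 0.2497
CI = (1.6608, 2.1602)

Interpretation: intervals built this way capture the true β₁ in 90% of repeated samples; here the plausible range for the per-unit effect of x on y is 1.6608 to 2.1602.
Since 0 is outside the interval, a two-sided test at α = 0.10 would reject H₀: β₁ = 0.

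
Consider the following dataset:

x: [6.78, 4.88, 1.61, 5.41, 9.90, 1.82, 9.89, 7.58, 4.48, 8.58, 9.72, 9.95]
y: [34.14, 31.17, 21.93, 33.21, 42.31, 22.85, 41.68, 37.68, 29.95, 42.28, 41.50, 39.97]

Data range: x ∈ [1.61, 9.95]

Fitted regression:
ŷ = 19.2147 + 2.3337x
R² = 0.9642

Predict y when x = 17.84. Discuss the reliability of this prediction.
ŷ = 60.8479, but this is extrapolation (above the data range [1.61, 9.95]) and may be unreliable.

Prediction calculation:
ŷ = 19.2147 + 2.3337 × 17.84
ŷ = 60.8479

Reliability:
- Data range: x ∈ [1.61, 9.95]
- Prediction point: x = 17.84 is 7.89 units above the observed range → this is EXTRAPOLATION, not interpolation

Why that matters here:
- The linear relationship may not hold outside the observed range
- The standard error of prediction grows with (x − x̄)², and x = 17.84 is far from x̄ = 6.72

Report the number if required, but flag clearly that it is an extrapolation.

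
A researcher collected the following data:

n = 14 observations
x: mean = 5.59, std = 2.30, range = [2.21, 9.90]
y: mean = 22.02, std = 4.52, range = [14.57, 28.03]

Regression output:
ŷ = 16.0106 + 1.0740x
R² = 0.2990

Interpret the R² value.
R² = 0.2990 means 29.90% of the variation in y is explained by the linear relationship with x. This indicates a weak fit.

R² (coefficient of determination) measures the proportion of variance in y explained by the regression model.

Here R² = 0.2990:
- Explained: 29.90% of the variation in y
- Unexplained (residual): 100% − 29.90% = 70.10%
- Rule of thumb (below 0.3 weak; 0.3 to below 0.7 moderate; 0.7 and above strong) → weak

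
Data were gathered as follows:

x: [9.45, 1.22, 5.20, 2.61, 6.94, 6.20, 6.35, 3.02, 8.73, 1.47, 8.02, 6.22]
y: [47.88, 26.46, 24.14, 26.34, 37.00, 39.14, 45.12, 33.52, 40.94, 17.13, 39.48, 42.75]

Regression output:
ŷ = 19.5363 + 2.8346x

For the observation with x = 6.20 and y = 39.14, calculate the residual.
Residual = 2.0292

The residual is the difference between the actual value and the predicted value:

Residual = y - ŷ

Step 1: Calculate predicted value
ŷ = 19.5363 + 2.8346 × 6.20
ŷ = 37.1108

Step 2: Calculate residual
Residual = 39.14 - 37.1108
Residual = 2.0292

Sign check: y > ŷ, so the point is above the line and the fit underestimates here.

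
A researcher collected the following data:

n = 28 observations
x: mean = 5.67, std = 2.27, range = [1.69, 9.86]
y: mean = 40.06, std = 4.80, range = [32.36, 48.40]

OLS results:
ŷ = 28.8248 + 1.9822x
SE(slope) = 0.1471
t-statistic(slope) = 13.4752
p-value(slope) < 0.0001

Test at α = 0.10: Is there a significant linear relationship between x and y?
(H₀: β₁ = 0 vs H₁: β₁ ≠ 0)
p-value < 0.0001 < α = 0.10, so we reject H₀. The relationship is significant.

Hypothesis test for the slope coefficient:

H₀: β₁ = 0 (no linear relationship)
H₁: β₁ ≠ 0 (linear relationship exists)

Test statistic: t = β̂₁ / SE(β̂₁) = 1.9822 / 0.1471 = 13.4752

With df = 26, the two-sided p-value for |t| = 13.4752 is <0.0001.

Decision rule: reject H₀ if p-value < α.
p-value < 0.0001 < α = 0.10 → reject H₀.

Conclusion: the linear association between x and y is significant at the 10% level.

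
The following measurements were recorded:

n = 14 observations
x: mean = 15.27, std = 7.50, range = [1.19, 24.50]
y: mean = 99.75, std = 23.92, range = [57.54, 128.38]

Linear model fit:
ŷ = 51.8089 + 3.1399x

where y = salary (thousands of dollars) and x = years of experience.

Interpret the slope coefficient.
On average, salary is about 3.1399 thousand dollars higher for every extra year of experience.

The slope coefficient β₁ = 3.1399 represents the marginal effect of experience on salary.

Interpretation:
- Experience up by 1 year → predicted salary increases by 3.1399 thousand dollars
- This is a linear approximation: the same per-unit change is assumed across the whole observed x range
- The sign (+) gives the direction; the magnitude 3.1399 gives the size of the effect per year

The intercept β₀ = 51.8089 is the predicted salary when experience = 0; since the smallest observed x is 1.19, this is an extrapolation and mainly anchors the line.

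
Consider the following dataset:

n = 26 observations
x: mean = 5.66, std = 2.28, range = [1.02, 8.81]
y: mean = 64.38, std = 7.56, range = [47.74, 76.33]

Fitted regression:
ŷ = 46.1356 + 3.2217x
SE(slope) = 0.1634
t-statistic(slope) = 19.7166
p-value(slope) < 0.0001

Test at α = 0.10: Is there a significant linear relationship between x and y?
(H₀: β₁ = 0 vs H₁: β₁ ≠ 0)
Since p-value < 0.0001 < α = 0.10, reject H₀ — the slope is significantly different from 0.

Hypothesis test for the slope coefficient:

H₀: β₁ = 0 (no linear relationship)
H₁: β₁ ≠ 0 (linear relationship exists)

Test statistic: t = β̂₁ / SE(β̂₁) = 3.2217 / 0.1634 = 19.7166

The p-value (<0.0001) is the probability, under H₀, of a t-statistic at least as extreme as |t| = 19.7166 (two-sided, df = n − 2 = 24).

Decision rule: reject H₀ if p-value < α.
p-value < 0.0001 < α = 0.10 → reject H₀.

There is sufficient evidence at the 10% significance level to conclude that a linear relationship exists between x and y.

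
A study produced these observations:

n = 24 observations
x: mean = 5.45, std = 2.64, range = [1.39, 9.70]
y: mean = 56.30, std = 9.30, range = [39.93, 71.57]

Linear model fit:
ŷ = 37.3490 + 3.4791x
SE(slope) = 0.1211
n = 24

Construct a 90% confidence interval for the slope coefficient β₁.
The 90% CI for β₁ is (3.2712, 3.6870)

Confidence interval for the slope:

The 90% CI for β₁ is: β̂₁ ± t*(α/2, n-2) × SE(β̂₁)

Step 1: Find critical t-value
- Confidence level = 0.9
- Degrees of freedom = n - 2 = 24 - 2 = 22
- t*(α/2, 22) = 1.7171

Step 2: Calculate margin of error
Margin = 1.7171 × 0.1211 = 0.2079

Step 3: Construct interval
CI = 3.4791 ± 0.2079
CI = (3.2712, 3.6870)

Interpretation: We are 90% confident that the true slope β₁ lies between 3.2712 and 3.6870.
The interval does not include 0, suggesting a significant linear relationship.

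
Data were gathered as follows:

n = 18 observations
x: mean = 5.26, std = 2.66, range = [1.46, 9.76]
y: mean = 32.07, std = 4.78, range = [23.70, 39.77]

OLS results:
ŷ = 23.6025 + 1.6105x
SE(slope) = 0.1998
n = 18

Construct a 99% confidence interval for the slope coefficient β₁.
The 99% CI for β₁ is (1.0269, 2.1941)

Confidence interval for the slope:

The 99% CI for β₁ is: β̂₁ ± t*(α/2, n-2) × SE(β̂₁)

Step 1: Find critical t-value
- Confidence level = 0.99
- Degrees of freedom = n - 2 = 18 - 2 = 16
- t*(α/2, 16) = 2.9208

Step 2: Calculate margin of error
Margin = 2.9208 × 0.1998 = 0.5836

Step 3: Construct interval
CI = 1.6105 ± 0.5836
CI = (1.0269, 2.1941)

Interpretation: each one-unit increase in x is associated with a change in mean y of between 1.0269 and 2.1941, with 99% confidence.
The interval does not include 0, suggesting a significant linear relationship.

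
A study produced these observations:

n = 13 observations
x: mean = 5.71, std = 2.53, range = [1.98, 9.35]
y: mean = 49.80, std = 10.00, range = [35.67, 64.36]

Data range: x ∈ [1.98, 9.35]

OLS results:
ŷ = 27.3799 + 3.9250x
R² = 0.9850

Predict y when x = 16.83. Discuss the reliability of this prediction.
ŷ = 93.4377, but this is extrapolation (above the data range [1.98, 9.35]) and may be unreliable.

Prediction calculation:
ŷ = 27.3799 + 3.9250 × 16.83
ŷ = 93.4377

Reliability:
- Data range: x ∈ [1.98, 9.35]
- Prediction point: x = 16.83 is 7.48 units above the observed range → this is EXTRAPOLATION, not interpolation

Why that matters here:
- R² describes fit only over the sampled x values; it says nothing about behaviour beyond them
- The linear relationship may not hold outside the observed range
- The standard error of prediction grows with (x − x̄)², and x = 16.83 is far from x̄ = 5.71

The R² = 0.9850 only validates the fit within [1.98, 9.35]; treat ŷ = 93.4377 with caution.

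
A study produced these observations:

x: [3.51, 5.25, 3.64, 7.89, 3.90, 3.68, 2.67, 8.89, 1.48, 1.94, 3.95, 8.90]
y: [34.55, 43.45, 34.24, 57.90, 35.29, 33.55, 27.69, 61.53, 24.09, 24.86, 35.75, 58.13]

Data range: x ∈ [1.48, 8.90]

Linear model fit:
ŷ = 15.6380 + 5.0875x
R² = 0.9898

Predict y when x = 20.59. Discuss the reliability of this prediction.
ŷ = 120.3896, but this is extrapolation (above the data range [1.48, 8.90]) and may be unreliable.

Prediction calculation:
ŷ = 15.6380 + 5.0875 × 20.59
ŷ = 120.3896

Reliability:
- Data range: x ∈ [1.48, 8.90]
- Prediction point: x = 20.59 is 11.69 units above the observed range → this is EXTRAPOLATION, not interpolation

Why that matters here:
- Real relationships often flatten, saturate, or turn nonlinear at extremes
- The linear relationship may not hold outside the observed range

The R² = 0.9898 only validates the fit within [1.48, 8.90]; treat ŷ = 120.3896 with caution.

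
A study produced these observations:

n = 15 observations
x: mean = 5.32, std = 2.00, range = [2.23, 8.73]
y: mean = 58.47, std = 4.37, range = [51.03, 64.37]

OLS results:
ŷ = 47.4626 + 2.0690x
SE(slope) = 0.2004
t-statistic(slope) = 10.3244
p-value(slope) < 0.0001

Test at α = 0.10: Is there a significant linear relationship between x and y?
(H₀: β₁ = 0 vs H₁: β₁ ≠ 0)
Since p-value < 0.0001 < α = 0.10, reject H₀ — the slope is significantly different from 0.

Hypothesis test for the slope coefficient:

H₀: β₁ = 0 (no linear relationship)
H₁: β₁ ≠ 0 (linear relationship exists)

Test statistic: t = β̂₁ / SE(β̂₁) = 2.0690 / 0.2004 = 10.3244

With df = 13, the two-sided p-value for |t| = 10.3244 is <0.0001.

Decision rule: reject H₀ if p-value < α.
p-value < 0.0001 < α = 0.10 → reject H₀.

There is sufficient evidence at the 10% significance level to conclude that a linear relationship exists between x and y.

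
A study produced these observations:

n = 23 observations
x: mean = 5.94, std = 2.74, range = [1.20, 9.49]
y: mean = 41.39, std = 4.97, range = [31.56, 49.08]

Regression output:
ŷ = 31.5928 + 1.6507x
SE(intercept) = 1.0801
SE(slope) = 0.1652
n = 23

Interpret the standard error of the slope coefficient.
SE(β̂₁) = 0.1652 is the estimated standard deviation of the slope estimate across repeated samples; relative to β̂₁ = 1.6507 that is 10.0%, a precise estimate.

SE(β̂₁) = 0.1652 says: if we drew many samples of n = 23 from the same population and refit each time, the fitted slopes would scatter with a standard deviation of roughly 0.1652 around the true β₁.

Relative precision:
- SE / |β̂₁| = 0.1652 / 1.6507 = 10.0%
- Rule of thumb (under 20%: precise; 20% to under 50%: moderately precise; 50% or more: imprecise) → precise

Link to the t-test: t = β̂₁ / SE(β̂₁) = 1.6507 / 0.1652 = 9.9921, the statistic for H₀: β₁ = 0.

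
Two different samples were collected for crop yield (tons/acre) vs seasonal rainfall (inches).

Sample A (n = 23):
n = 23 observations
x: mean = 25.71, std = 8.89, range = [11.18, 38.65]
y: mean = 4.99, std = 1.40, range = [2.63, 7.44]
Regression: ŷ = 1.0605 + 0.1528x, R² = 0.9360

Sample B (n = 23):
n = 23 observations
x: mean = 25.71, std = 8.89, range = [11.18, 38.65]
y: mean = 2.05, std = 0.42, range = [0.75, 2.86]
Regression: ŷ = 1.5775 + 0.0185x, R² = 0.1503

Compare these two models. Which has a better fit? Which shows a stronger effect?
Model A has the better fit (R² = 0.9360 vs 0.1503). Model A shows the stronger effect (|β₁| = 0.1528 vs 0.0185).

Model Comparison:

Goodness of fit (R²):
- Model A: R² = 0.9360 → 93.60% of variance in crop yield explained
- Model B: R² = 0.1503 → 15.03% of variance in crop yield explained
- 0.9360 > 0.1503 → Model A has the better fit

Strength of effect — compare |β₁|:
- Model A: β₁ = 0.1528 → predicted crop yield rises 0.1528 tons/acre per additional inch of rainfall
- Model B: β₁ = 0.0185 → predicted crop yield rises 0.0185 tons/acre per additional inch of rainfall
- |0.1528| > |0.0185| → Model A shows the stronger marginal effect

Note: A better fit (higher R²) doesn't necessarily mean a more important relationship.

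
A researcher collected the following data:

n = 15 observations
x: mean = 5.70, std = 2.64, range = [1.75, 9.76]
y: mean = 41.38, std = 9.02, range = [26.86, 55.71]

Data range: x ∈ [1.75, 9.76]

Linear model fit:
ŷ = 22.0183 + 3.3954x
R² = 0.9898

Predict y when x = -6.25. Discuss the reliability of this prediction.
ŷ = 0.7971 (extrapolation — x = -6.25 lies outside [1.75, 9.76], so reliability is low).

Prediction calculation:
ŷ = 22.0183 + 3.3954 × (-6.25)
ŷ = 0.7971

Reliability:
- Data range: x ∈ [1.75, 9.76]
- Prediction point: x = -6.25 is 8.00 units below the observed range → this is EXTRAPOLATION, not interpolation

Why that matters here:
- The linear relationship may not hold outside the observed range
- R² describes fit only over the sampled x values; it says nothing about behaviour beyond them
- The standard error of prediction grows with (x − x̄)², and x = -6.25 is far from x̄ = 5.70

A defensible statement: 'if the linear trend continued to x = -6.25, y would be about 0.7971' — the premise is untested.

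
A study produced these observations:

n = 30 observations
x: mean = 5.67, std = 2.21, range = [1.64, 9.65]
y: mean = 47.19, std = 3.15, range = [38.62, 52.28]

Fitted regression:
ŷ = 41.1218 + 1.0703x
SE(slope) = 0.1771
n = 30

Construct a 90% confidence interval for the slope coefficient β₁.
The 90% CI for β₁ is (0.7690, 1.3716)

Confidence interval for the slope:

The 90% CI for β₁ is: β̂₁ ± t*(α/2, n-2) × SE(β̂₁)

Step 1: Find critical t-value
- Confidence level = 0.9
- Degrees of freedom = n - 2 = 30 - 2 = 28
- t*(α/2, 28) = 1.7011

Step 2: Calculate margin of error
Margin = 1.7011 × 0.1771 = 0.3013

Step 3: Construct interval
CI = 1.0703 ± 0.3013
CI = (0.7690, 1.3716)

Interpretation: intervals built this way capture the true β₁ in 90% of repeated samples; here the plausible range for the per-unit effect of x on y is 0.7690 to 1.3716.
Since 0 is outside the interval, a two-sided test at α = 0.10 would reject H₀: β₁ = 0.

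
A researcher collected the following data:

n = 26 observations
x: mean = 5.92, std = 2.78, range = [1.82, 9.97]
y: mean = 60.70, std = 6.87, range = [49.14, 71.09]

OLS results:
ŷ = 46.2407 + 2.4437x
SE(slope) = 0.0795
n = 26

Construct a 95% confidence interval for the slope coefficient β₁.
The 95% CI for β₁ is (2.2796, 2.6078)

Confidence interval for the slope:

The 95% CI for β₁ is: β̂₁ ± t*(α/2, n-2) × SE(β̂₁)

Step 1: Find critical t-value
- Confidence level = 0.95
- Degrees of freedom = n - 2 = 26 - 2 = 24
- t*(α/2, 24) = 2.0639

Step 2: Calculate margin of error
Margin = 2.0639 × 0.0795 = 0.1641

Step 3: Construct interval
CI = 2.4437 ± 0.1641
CI = (2.2796, 2.6078)

Interpretation: We are 95% confident that the true slope β₁ lies between 2.2796 and 2.6078.
The interval does not include 0, suggesting a significant linear relationship.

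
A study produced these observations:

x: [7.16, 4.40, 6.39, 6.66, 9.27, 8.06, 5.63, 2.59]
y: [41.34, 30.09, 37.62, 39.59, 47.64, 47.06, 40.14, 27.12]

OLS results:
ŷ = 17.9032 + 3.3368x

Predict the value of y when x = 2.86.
ŷ = 27.4464

To predict y for x = 2.86, substitute into the regression equation:

ŷ = 17.9032 + 3.3368 × 2.86
ŷ = 17.9032 + 9.5432
ŷ = 27.4464

This is the fitted mean response at that x — an individual observation would come with a wider prediction interval.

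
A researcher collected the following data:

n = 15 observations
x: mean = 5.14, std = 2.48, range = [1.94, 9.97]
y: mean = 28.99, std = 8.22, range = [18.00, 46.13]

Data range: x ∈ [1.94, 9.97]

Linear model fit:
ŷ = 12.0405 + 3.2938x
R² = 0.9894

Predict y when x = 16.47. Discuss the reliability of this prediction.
ŷ = 66.2894 (extrapolation — x = 16.47 lies outside [1.94, 9.97], so reliability is low).

Prediction calculation:
ŷ = 12.0405 + 3.2938 × 16.47
ŷ = 66.2894

Reliability:
- Data range: x ∈ [1.94, 9.97]
- Prediction point: x = 16.47 is 6.50 units above the observed range → this is EXTRAPOLATION, not interpolation

Why that matters here:
- R² describes fit only over the sampled x values; it says nothing about behaviour beyond them
- Real relationships often flatten, saturate, or turn nonlinear at extremes
- The linear relationship may not hold outside the observed range

Report the number if required, but flag clearly that it is an extrapolation.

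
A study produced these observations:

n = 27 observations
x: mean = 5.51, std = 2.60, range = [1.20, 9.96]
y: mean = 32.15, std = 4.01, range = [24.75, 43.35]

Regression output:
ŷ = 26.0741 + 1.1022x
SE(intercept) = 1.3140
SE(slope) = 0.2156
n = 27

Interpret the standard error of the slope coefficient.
SE(slope) = 0.2156 measures the uncertainty in the estimated slope. The coefficient is estimated precisely (SE/|β̂₁| = 19.6%).

What SE measures:
- The standard error quantifies the sampling variability of the coefficient estimate
- It is the estimated standard deviation of β̂₁ across hypothetical repeated samples of the same size
- Smaller SE → more precise estimate

Relative precision:
- SE / |β̂₁| = 0.2156 / 1.1022 = 19.6%
- Rule of thumb (under 20%: precise; 20% to under 50%: moderately precise; 50% or more: imprecise) → precise

Link to interval estimation: a confidence interval for β₁ is β̂₁ ± t* × 0.2156, so SE sets the half-width per unit of t*.

What drives SE(β̂₁): more residual scatter → larger SE.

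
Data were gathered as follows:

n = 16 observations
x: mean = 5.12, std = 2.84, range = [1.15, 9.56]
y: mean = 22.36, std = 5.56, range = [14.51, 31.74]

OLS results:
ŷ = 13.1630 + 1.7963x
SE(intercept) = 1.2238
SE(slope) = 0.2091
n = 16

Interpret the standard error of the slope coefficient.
The slope 1.7963 is pinned down to within about ±0.2091 (one SE) by these data — relative uncertainty 11.6%, i.e. precise.

SE(β̂₁) = 0.2091 says: if we drew many samples of n = 16 from the same population and refit each time, the fitted slopes would scatter with a standard deviation of roughly 0.2091 around the true β₁.

Relative precision:
- SE / |β̂₁| = 0.2091 / 1.7963 = 11.6%
- Rule of thumb (under 20%: precise; 20% to under 50%: moderately precise; 50% or more: imprecise) → precise

Link to interval estimation: a confidence interval for β₁ is β̂₁ ± t* × 0.2091, so SE sets the half-width per unit of t*.

What drives SE(β̂₁): larger n (here n = 16) → smaller SE; wider spread of x values → smaller SE.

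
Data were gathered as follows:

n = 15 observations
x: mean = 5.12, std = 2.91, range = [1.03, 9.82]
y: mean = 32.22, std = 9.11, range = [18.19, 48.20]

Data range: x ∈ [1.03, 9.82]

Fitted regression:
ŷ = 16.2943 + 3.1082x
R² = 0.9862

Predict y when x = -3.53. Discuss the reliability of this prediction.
The equation gives ŷ = 5.3224; however x = -3.53 is 4.56 units below the observed range, so this extrapolated value should not be trusted.

Prediction calculation:
ŷ = 16.2943 + 3.1082 × (-3.53)
ŷ = 5.3224

Reliability:
- Data range: x ∈ [1.03, 9.82]
- Prediction point: x = -3.53 is 4.56 units below the observed range → this is EXTRAPOLATION, not interpolation

Why that matters here:
- Real relationships often flatten, saturate, or turn nonlinear at extremes
- The linear relationship may not hold outside the observed range

Report the number if required, but flag clearly that it is an extrapolation.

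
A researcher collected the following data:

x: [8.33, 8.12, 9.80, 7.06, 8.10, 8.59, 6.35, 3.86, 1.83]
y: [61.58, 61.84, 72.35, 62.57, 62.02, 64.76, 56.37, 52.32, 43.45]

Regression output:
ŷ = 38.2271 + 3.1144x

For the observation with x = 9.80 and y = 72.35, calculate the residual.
Residual = 3.6018

The residual is the difference between the actual value and the predicted value:

Residual = y - ŷ

Step 1: Calculate predicted value
ŷ = 38.2271 + 3.1144 × 9.80
ŷ = 68.7482

Step 2: Calculate residual
Residual = 72.35 - 68.7482
Residual = 3.6018

Sign check: y > ŷ, so the point is above the line and the fit underestimates here.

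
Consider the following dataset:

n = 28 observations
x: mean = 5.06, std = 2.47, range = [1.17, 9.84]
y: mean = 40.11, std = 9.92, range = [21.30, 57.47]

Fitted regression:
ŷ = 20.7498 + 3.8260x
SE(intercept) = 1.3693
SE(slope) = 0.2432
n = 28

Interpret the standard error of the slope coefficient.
SE(β̂₁) = 0.2432 is the estimated standard deviation of the slope estimate across repeated samples; relative to β̂₁ = 3.8260 that is 6.4%, a precise estimate.

What SE measures:
- The standard error quantifies the sampling variability of the coefficient estimate
- It is the estimated standard deviation of β̂₁ across hypothetical repeated samples of the same size
- Smaller SE → more precise estimate

Relative precision:
- SE / |β̂₁| = 0.2432 / 3.8260 = 6.4%
- Rule of thumb (under 20%: precise; 20% to under 50%: moderately precise; 50% or more: imprecise) → precise

Rough 95% range (±2 SE): 3.8260 ± 0.4864 → (3.3396, 4.3124).

What drives SE(β̂₁): wider spread of x values → smaller SE; larger n (here n = 28) → smaller SE.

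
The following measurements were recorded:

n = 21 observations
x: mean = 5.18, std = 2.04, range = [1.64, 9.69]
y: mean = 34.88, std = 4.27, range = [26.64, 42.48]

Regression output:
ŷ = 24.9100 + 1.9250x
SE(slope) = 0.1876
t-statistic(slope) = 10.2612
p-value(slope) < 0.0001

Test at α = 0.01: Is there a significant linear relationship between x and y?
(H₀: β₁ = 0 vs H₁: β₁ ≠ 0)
Reject H₀: p-value < 0.0001 < α = 0.01. The linear relationship is significant at the 1% level.

Hypothesis test for the slope coefficient:

H₀: β₁ = 0 (no linear relationship)
H₁: β₁ ≠ 0 (linear relationship exists)

Test statistic: t = β̂₁ / SE(β̂₁) = 1.9250 / 0.1876 = 10.2612

p < 0.0001: how often a slope estimate this far from 0 (in SE units) would arise by chance if β₁ were truly 0.

Decision rule: reject H₀ if p-value < α.
p-value < 0.0001 < α = 0.01 → reject H₀.

At α = 0.01 the data do provide convincing evidence of a nonzero slope.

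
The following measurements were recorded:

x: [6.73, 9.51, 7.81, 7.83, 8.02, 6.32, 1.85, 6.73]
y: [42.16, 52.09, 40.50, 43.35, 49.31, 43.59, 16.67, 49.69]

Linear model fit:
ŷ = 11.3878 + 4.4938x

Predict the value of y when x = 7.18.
ŷ = 43.6533

Plug x = 7.18 into the fitted line:

ŷ = 11.3878 + 4.4938 × 7.18
ŷ = 11.3878 + 32.2655
ŷ = 43.6533

This is a point prediction; actual observations scatter around it by roughly the residual standard deviation.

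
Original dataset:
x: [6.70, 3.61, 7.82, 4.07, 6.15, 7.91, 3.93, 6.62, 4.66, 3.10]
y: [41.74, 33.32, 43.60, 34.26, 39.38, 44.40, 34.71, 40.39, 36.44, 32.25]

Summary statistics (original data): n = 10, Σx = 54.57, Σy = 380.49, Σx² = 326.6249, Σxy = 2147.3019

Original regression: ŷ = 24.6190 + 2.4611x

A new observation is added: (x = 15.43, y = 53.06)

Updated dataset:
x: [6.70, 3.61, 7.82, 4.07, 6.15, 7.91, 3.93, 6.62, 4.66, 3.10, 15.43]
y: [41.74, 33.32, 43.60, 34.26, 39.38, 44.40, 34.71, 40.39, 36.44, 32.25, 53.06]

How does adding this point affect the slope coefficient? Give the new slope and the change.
New slope β₁ = 1.7363 versus 2.4611 before: a change of -0.7248 (-29.5%).

x = 15.43 lies well outside the original x-range [3.10, 7.91] (x̄ ≈ 5.46), so this observation has high leverage and can move the slope substantially.

Step 1: Update the sums with the new point (n goes from 10 to 11)
Σx  = 54.57 + 15.43 = 70.00
Σy  = 380.49 + 53.06 = 433.55
Σx² = 326.6249 + 15.43² = 326.6249 + 238.0849 = 564.7098
Σxy = 2147.3019 + 15.43×53.06 = 2147.3019 + 818.7158 = 2966.0177

Step 2: Recompute the slope with b₁ = (nΣxy − ΣxΣy) / (nΣx² − (Σx)²)
Numerator   = 11×2966.0177 − 70.00×433.55 = 32626.1947 − 30348.5000 = 2277.6947
Denominator = 11×564.7098 − 70.00² = 6211.8078 − 4900.0000 = 1311.8078
b₁(new) = 2277.6947 / 1311.8078 = 1.7363

(Same formula on the original sums: (10×2147.3019 − 54.57×380.49) / (10×326.6249 − 54.57²) = 709.6797 / 288.3641 = 2.4611, matching the given fit.)

Step 3: Change in slope
Δβ₁ = 1.7363 − 2.4611 = -0.7248
Relative change = -0.7248 / 2.4611 × 100% = -29.5%
→ the slope decreases when the point is added.

A high-leverage point only changes the slope if it is off the original line; here y = 53.06 is below the original trend, so the slope decreases.
In practice: check such a point for data-entry or measurement error.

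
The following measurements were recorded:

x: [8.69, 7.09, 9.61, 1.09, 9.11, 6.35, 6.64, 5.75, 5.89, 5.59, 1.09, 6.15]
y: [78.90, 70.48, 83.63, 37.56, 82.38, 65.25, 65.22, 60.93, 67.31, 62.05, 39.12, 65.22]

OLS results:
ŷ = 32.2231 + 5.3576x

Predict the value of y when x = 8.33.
ŷ = 76.8519

x = 8.33 lies inside the observed range [1.09, 9.61], so the fitted equation applies directly:

ŷ = 32.2231 + 5.3576 × 8.33
ŷ = 32.2231 + 44.6288
ŷ = 76.8519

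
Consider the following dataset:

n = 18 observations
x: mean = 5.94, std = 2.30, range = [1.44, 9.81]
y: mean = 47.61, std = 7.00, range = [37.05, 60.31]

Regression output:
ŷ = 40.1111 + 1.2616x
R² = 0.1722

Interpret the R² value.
R² = 0.1722 means 17.22% of the variation in y is explained by the linear relationship with x. This indicates a weak fit.

R² (coefficient of determination) measures the proportion of variance in y explained by the regression model.

Here R² = 0.1722:
- Explained: 17.22% of the variation in y
- Unexplained (residual): 100% − 17.22% = 82.78%
- Rule of thumb (below 0.3 weak; 0.3 to below 0.7 moderate; 0.7 and above strong) → weak

Calculation: R² = 1 − (SS_res / SS_tot), where SS_res is the sum of squared residuals and SS_tot the total sum of squares.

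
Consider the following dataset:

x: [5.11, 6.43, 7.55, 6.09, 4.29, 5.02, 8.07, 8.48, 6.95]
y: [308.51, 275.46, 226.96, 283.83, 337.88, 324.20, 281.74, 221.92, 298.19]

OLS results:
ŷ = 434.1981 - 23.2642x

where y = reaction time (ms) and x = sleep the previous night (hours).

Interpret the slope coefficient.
An increase of one hour in sleep is associated with a 23.2642 ms decrease in predicted reaction time.

The slope coefficient β₁ = -23.2642 represents the marginal effect of sleep on reaction time.

Interpretation:
- Sleep up by 1 hour → predicted reaction time decreases by 23.2642 ms
- The effect is assumed constant over the observed range of x (linearity)
- The slope describes association in these data, not necessarily a causal effect

(β₀ = 434.1981 is the fitted value at x = 0 and is not part of the slope interpretation.)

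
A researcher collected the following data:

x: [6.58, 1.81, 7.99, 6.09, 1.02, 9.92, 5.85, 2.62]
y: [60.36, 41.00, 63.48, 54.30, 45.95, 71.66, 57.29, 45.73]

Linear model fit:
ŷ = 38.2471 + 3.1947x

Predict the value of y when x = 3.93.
ŷ = 50.8023

Plug x = 3.93 into the fitted line:

ŷ = 38.2471 + 3.1947 × 3.93
ŷ = 38.2471 + 12.5552
ŷ = 50.8023

This is a point prediction; actual observations scatter around it by roughly the residual standard deviation.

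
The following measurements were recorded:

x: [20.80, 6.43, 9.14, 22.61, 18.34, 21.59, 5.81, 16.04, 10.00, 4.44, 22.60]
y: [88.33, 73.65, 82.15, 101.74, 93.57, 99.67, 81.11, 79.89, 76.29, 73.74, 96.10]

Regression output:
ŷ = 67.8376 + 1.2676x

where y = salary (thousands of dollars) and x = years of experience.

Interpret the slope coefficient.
An increase of one year in experience is associated with a 1.2676 thousand dollars increase in predicted salary.

The slope coefficient β₁ = 1.2676 represents the marginal effect of experience on salary.

Interpretation:
- Experience up by 1 year → predicted salary increases by 1.2676 thousand dollars
- The effect is assumed constant over the observed range of x (linearity)

(β₀ = 67.8376 is the fitted value at x = 0 and is not part of the slope interpretation.)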